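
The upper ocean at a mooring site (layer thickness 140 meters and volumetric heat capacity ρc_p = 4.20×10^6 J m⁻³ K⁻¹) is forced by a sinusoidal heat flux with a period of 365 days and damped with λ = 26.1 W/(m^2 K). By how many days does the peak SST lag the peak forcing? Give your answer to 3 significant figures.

78.5 days

Areal heat capacity C = ρc_p × D = 4.20×10^6 × 140 = 5.88×10^8 J/(m^2 K).
ω = 2π / 3.15×10^7 s = 1.99×10^-7 s⁻¹.
Phase lag φ = arctan(Cω/λ) = arctan(117/26.1) = 1.35 rad.
Time lag = φ / ω = 1.35 / 1.99×10^-7 = 6.78×10^6 s = 78.5 days.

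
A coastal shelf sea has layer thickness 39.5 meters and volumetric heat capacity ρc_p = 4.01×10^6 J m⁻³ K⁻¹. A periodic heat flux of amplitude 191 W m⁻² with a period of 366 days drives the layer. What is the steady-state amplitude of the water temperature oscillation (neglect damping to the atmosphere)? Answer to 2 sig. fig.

Areal heat capacity C = ρc_p × D = 4.01×10^6 × 39.5 = 1.58×10^8 J m⁻² K⁻¹.
Angular frequency ω = 2π / T = 2π / 3.16×10^7 s = 1.99×10^-7 s⁻¹.
Cω = 1.58×10^8 × 1.99×10^-7 = 31.5 W/(m²·K).
Amplitude A = F₀ / (Cω) = 191 / 31.5 = 6.07 K.

6.1 K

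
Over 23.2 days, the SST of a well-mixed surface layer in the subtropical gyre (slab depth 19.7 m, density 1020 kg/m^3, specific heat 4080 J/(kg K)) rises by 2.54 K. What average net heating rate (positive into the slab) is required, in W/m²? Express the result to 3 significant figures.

Areal heat capacity C = ρ c_p D = 1020 × 4080 × 19.7 = 8.20×10^7 J/(m²·K).
Required heat per unit area: Q = C ΔT = 8.20×10^7 × 2.54 = 2.08×10^8 J/m².
Flux F = Q / Δt = 2.08×10^8 / 2.00×10^6 s = 104 W/m².

104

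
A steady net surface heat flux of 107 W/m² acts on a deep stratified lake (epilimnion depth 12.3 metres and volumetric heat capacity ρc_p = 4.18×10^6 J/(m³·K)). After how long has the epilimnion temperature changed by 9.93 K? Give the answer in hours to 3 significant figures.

1330 hours

Areal heat capacity C = ρc_p × D = 4.18×10^6 × 12.3 = 5.14×10^7 J/(m^2 K).
Time required: Δt = C ΔT / F = 5.14×10^7 × 9.93 / 107 = 4.77×10^6 s.
In hours: 4.77×10^6 s / (3600 s/hour) = 1330 hours.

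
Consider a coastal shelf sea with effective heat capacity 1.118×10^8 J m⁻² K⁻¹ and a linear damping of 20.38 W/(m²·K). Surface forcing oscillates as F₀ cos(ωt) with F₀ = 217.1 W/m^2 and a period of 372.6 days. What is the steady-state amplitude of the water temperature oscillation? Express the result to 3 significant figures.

Areal heat capacity C = 1.118×10^8 J m⁻² K⁻¹ (given).
Angular frequency ω = 2π / T = 2π / 3.22×10^7 s = 1.95×10^-7 s⁻¹.
√((Cω)² + λ²) = √((21.8)² + 20.38²) = 29.9 W/(m²·K).
Amplitude A = F₀ / √((Cω)²+λ²) = 217.1 / 29.9 = 7.27 K.

7.27 K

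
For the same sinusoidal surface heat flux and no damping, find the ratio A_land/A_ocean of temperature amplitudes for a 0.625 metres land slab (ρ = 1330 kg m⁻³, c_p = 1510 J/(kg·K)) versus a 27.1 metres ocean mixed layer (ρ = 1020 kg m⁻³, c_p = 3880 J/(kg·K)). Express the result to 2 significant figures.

C_ocean = 1020 × 3880 × 27.1 = 1.07×10^8 J/(m²·K).
C_land = 1330 × 1510 × 0.625 = 1.26×10^6 J/(m²·K).
Undamped amplitude ∝ 1/C, so A_land/A_ocean = C_ocean/C_land = 85.4.

85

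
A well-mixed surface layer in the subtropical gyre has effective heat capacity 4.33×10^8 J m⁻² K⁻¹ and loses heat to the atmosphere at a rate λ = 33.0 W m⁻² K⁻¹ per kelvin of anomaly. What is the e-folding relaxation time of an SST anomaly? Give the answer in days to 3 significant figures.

Areal heat capacity C = 4.33×10^8 J m⁻² K⁻¹ (given).
Relaxation time τ = C / λ = 4.33×10^8 / 33.0 = 1.31×10^7 s.
In days: 1.31×10^7 s / (86400 s/day) = 152 days.

152 days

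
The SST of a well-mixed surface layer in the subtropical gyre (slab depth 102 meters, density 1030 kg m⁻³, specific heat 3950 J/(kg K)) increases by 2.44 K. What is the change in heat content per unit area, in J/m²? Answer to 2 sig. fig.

Areal heat capacity C = ρ c_p D = 1030 × 3950 × 102 = 4.15×10^8 J/(m²·K).
ΔQ = C ΔT = 4.15×10^8 × 2.44 = 1.01×10^9 J/m².

1.0×10^9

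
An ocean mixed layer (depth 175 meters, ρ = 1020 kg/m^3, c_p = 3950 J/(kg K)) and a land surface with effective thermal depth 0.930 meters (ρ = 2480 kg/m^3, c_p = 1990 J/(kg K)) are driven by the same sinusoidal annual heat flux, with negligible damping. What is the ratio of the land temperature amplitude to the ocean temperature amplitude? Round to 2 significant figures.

150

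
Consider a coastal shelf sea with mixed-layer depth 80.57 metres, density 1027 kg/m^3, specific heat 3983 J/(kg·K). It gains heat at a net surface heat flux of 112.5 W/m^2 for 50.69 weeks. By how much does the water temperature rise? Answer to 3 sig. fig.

Areal heat capacity C = ρ c_p D = 1027 × 3983 × 80.57 = 3.30×10^8 J/(m^2 K).
Net heat input Q = F Δt = 112.5 × (50.69 weeks × 6.048×10^5 s/week) = 3.45×10^9 J/m².
ΔT = Q / C = 3.45×10^9 / 3.30×10^8 = 10.5 K.

10.5 K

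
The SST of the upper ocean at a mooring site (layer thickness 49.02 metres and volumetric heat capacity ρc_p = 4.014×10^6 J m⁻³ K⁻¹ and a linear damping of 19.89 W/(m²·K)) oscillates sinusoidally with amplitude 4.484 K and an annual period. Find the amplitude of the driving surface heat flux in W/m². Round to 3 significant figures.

197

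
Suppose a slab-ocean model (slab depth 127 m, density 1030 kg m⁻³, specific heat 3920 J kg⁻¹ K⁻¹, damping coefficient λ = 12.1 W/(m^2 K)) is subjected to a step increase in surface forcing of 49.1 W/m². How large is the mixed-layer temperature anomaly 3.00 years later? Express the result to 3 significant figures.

Areal heat capacity C = ρ c_p D = 1030 × 3920 × 127 = 5.13×10^8 J/(m²·K).
τ = C / λ = 5.13×10^8 / 12.1 = 4.24×10^7 s.
Equilibrium anomaly ΔT_eq = F / λ = 49.1 / 12.1 = 4.06 K.
t = 3.00 years = 9.47×10^7 s, so t/τ = 2.23.
ΔT(t) = ΔT_eq (1 − e^(−t/τ)) = 4.06 × (1 − e^−2.23) = 3.62 K.

3.62 K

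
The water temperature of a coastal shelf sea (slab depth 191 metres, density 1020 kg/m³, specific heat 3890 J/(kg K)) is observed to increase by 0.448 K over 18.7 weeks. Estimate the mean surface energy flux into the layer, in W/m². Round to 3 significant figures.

30.0

Areal heat capacity C = ρ c_p D = 1020 × 3890 × 191 = 7.58×10^8 J/(m²·K).
Required heat per unit area: Q = C ΔT = 7.58×10^8 × 0.448 = 3.40×10^8 J/m².
Flux F = Q / Δt = 3.40×10^8 / 1.13×10^7 s = 30.0 W/m².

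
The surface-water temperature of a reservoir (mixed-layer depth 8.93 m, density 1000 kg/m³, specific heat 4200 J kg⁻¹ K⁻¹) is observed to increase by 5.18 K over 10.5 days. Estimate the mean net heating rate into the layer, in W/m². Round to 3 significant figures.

214

Areal heat capacity C = ρ c_p D = 1000 × 4200 × 8.93 = 3.75×10^7 J/(m^2 K).
Required heat per unit area: Q = C ΔT = 3.75×10^7 × 5.18 = 1.94×10^8 J/m².
Flux F = Q / Δt = 1.94×10^8 / 9.07×10^5 s = 214 W/m².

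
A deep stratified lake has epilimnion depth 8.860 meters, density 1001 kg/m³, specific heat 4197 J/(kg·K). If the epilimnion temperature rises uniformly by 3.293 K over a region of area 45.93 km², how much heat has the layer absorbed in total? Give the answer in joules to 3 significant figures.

5.63×10^15 J

Areal heat capacity C = ρ c_p D = 1001 × 4197 × 8.860 = 3.72×10^7 J/(m²·K).
Heat per unit area: q = C ΔT = 3.72×10^7 × 3.293 = 1.23×10^8 J/m².
Total heat: Q = q × A = 1.23×10^8 × (45.93 × 10⁶ m²) = 5.63×10^15 J.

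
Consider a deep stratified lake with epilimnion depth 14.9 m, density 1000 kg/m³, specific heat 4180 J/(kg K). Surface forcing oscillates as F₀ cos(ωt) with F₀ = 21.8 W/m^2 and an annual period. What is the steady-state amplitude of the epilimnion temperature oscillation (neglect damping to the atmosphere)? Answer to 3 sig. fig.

Areal heat capacity C = ρ c_p D = 1000 × 4180 × 14.9 = 6.23×10^7 J/(m^2 K).
Angular frequency ω = 2π / T = 2π / 3.15×10^7 s = 1.99×10^-7 s⁻¹.
Cω = 6.23×10^7 × 1.99×10^-7 = 12.4 W/(m²·K).
Amplitude A = F₀ / (Cω) = 21.8 / 12.4 = 1.76 K.

1.76 K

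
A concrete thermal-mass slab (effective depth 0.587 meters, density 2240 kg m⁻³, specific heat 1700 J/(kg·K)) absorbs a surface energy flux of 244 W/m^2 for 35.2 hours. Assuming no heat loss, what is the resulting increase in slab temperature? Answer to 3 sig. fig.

Areal heat capacity C = ρ c_p D = 2240 × 1700 × 0.587 = 2.24×10^6 J/(m^2 K).
Net heat input Q = F Δt = 244 × (35.2 hours × 3600 s/hour) = 3.09×10^7 J/m².
ΔT = Q / C = 3.09×10^7 / 2.24×10^6 = 13.8 K.

13.8 K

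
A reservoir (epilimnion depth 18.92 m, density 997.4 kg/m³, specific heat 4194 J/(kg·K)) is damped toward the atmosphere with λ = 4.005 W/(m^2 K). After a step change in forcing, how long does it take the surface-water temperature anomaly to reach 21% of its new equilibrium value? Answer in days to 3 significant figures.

Areal heat capacity C = ρ c_p D = 997.4 × 4194 × 18.92 = 7.91×10^7 J m⁻² K⁻¹.
τ = C / λ = 7.91×10^7 / 4.005 = 1.98×10^7 s.
Fraction reached: 1 − e^(−t/τ) = 0.21 ⇒ t = −τ ln(1 − 0.21) = τ × 0.236.
t = 4.66×10^6 s = 53.9 days.

53.9 days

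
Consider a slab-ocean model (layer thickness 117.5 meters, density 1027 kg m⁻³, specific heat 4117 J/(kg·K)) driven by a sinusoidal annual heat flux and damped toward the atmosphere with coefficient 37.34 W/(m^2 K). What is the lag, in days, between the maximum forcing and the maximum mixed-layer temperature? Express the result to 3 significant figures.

70.3 days

Areal heat capacity C = ρ c_p D = 1027 × 4117 × 117.5 = 4.97×10^8 J/(m^2 K).
ω = 2π / 3.15×10^7 s = 1.99×10^-7 s⁻¹.
Phase lag φ = arctan(Cω/λ) = arctan(99.0/37.34) = 1.21 rad.
Time lag = φ / ω = 1.21 / 1.99×10^-7 = 6.07×10^6 s = 70.3 days.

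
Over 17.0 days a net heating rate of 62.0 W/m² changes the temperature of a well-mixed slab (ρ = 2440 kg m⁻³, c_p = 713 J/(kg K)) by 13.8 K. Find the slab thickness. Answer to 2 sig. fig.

3.8 m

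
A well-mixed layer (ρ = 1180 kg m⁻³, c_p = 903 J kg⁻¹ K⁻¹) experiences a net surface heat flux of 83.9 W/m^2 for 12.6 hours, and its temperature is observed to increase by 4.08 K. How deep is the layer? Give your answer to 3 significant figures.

0.875 m

Heat input Q = F Δt = 83.9 × 45400 s = 3.81×10^6 J/m².
Required areal heat capacity C = Q / ΔT = 9.33×10^5 J/(m²·K).
Depth D = C / (ρ c_p) = 9.33×10^5 / (1180 × 903) = 0.875 m.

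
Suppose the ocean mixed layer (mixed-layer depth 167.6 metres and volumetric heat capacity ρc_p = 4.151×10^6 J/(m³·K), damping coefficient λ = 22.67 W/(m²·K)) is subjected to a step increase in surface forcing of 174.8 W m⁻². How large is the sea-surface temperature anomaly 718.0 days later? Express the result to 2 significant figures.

6.7 K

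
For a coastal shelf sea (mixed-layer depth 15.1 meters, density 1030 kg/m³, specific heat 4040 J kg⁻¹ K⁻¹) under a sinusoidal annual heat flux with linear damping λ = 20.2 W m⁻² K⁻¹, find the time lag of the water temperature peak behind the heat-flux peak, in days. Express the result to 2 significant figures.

Areal heat capacity C = ρ c_p D = 1030 × 4040 × 15.1 = 6.28×10^7 J m⁻² K⁻¹.
ω = 2π / 3.15×10^7 s = 1.99×10^-7 s⁻¹.
Phase lag φ = arctan(Cω/λ) = arctan(12.5/20.2) = 0.555 rad.
Time lag = φ / ω = 0.555 / 1.99×10^-7 = 2.78×10^6 s = 32.2 days.

32 days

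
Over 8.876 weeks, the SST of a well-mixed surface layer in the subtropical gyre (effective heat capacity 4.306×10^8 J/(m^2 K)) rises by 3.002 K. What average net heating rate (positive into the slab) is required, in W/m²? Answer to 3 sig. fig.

Areal heat capacity C = 4.306×10^8 J/(m^2 K) (given).
Required heat per unit area: Q = C ΔT = 4.31×10^8 × 3.002 = 1.29×10^9 J/m².
Flux F = Q / Δt = 1.29×10^9 / 5.37×10^6 s = 241 W/m².

241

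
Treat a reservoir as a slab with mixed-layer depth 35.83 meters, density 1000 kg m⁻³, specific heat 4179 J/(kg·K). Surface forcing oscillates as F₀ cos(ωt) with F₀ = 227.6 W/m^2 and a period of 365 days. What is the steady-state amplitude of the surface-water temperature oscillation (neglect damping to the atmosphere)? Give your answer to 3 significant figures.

7.63 K

Areal heat capacity C = ρ c_p D = 1000 × 4179 × 35.83 = 1.50×10^8 J/(m²·K).
Angular frequency ω = 2π / T = 2π / 3.15×10^7 s = 1.99×10^-7 s⁻¹.
Cω = 1.50×10^8 × 1.99×10^-7 = 29.8 W/(m²·K).
Amplitude A = F₀ / (Cω) = 227.6 / 29.8 = 7.63 K.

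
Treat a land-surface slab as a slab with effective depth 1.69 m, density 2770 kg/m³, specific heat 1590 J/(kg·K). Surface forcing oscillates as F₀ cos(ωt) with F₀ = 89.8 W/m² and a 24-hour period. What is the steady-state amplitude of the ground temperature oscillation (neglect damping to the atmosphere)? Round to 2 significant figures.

0.17 K

Areal heat capacity C = ρ c_p D = 2770 × 1590 × 1.69 = 7.44×10^6 J/(m^2 K).
Angular frequency ω = 2π / T = 2π / 86400 s = 7.27×10^-5 s⁻¹.
Cω = 7.44×10^6 × 7.27×10^-5 = 541 W/(m²·K).
Amplitude A = F₀ / (Cω) = 89.8 / 541 = 0.166 K.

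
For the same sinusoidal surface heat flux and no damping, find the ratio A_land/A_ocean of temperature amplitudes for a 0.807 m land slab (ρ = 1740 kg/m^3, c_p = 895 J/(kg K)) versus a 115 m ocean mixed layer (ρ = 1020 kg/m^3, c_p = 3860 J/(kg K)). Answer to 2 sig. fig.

360

C_ocean = 1020 × 3860 × 115 = 4.53×10^8 J/(m²·K).
C_land = 1740 × 895 × 0.807 = 1.26×10^6 J/(m²·K).
Undamped amplitude ∝ 1/C, so A_land/A_ocean = C_ocean/C_land = 360.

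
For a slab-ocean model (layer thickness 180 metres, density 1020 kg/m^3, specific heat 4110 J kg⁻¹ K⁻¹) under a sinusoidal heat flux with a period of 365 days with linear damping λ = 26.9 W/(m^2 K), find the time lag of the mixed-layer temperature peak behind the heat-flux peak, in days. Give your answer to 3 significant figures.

Areal heat capacity C = ρ c_p D = 1020 × 4110 × 180 = 7.55×10^8 J m⁻² K⁻¹.
ω = 2π / 3.15×10^7 s = 1.99×10^-7 s⁻¹.
Phase lag φ = arctan(Cω/λ) = arctan(150/26.9) = 1.39 rad.
Time lag = φ / ω = 1.39 / 1.99×10^-7 = 7.00×10^6 s = 81.0 days.

81.0 days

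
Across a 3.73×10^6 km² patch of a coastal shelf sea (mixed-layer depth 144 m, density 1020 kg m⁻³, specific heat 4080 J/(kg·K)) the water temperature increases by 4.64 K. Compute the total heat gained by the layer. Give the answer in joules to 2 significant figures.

1.0×10^22 J

Areal heat capacity C = ρ c_p D = 1020 × 4080 × 144 = 5.99×10^8 J/(m^2 K).
Heat per unit area: q = C ΔT = 5.99×10^8 × 4.64 = 2.78×10^9 J/m².
Total heat: Q = q × A = 2.78×10^9 × (3.73×10^6 × 10⁶ m²) = 1.04×10^22 J.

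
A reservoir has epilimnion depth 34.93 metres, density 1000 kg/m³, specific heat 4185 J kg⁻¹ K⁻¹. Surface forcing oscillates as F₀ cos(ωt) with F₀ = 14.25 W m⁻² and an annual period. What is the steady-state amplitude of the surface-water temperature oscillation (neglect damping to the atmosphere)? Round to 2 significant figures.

0.49 K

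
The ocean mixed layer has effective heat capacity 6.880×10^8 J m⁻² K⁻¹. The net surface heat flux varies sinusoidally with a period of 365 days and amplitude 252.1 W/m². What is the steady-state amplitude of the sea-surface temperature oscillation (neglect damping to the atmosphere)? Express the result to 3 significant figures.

Areal heat capacity C = 6.880×10^8 J m⁻² K⁻¹ (given).
Angular frequency ω = 2π / T = 2π / 3.15×10^7 s = 1.99×10^-7 s⁻¹.
Cω = 6.88×10^8 × 1.99×10^-7 = 137 W/(m²·K).
Amplitude A = F₀ / (Cω) = 252.1 / 137 = 1.84 K.

1.84 K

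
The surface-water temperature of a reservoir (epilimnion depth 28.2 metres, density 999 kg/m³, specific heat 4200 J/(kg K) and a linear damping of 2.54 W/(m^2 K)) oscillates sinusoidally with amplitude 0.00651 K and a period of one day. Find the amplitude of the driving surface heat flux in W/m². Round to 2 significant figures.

56

Areal heat capacity C = ρ c_p D = 999 × 4200 × 28.2 = 1.18×10^8 J m⁻² K⁻¹.
ω = 2π / 86400 s = 7.27×10^-5 s⁻¹.
√((Cω)² + λ²) = √((8600)² + 2.54²) = 8600 W/(m²·K).
F₀ = A × √((Cω)²+λ²) = 0.00651 × 8600 = 56.0 W/m².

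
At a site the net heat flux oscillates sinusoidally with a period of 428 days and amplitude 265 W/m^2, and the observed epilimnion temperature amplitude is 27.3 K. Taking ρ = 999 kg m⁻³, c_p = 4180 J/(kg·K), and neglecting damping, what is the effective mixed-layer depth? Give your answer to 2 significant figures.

ω = 2π / 3.70×10^7 s = 1.70×10^-7 s⁻¹.
Required C = F₀ / (A ω) = 265 / (27.3 × 1.70×10^-7) = 5.71×10^7 J/(m²·K).
D = C / (ρ c_p) = 5.71×10^7 / (999 × 4180) = 13.7 m.

14 m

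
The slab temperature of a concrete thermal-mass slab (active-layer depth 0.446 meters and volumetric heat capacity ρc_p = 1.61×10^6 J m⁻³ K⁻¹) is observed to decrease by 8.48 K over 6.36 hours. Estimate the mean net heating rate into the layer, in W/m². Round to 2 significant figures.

Areal heat capacity C = ρc_p × D = 1.61×10^6 × 0.446 = 7.18×10^5 J/(m²·K).
Required heat per unit area: Q = C ΔT = 7.18×10^5 × -8.48 = -6.09×10^6 J/m².
Flux F = Q / Δt = -6.09×10^6 / 22900 s = -266 W/m².

-270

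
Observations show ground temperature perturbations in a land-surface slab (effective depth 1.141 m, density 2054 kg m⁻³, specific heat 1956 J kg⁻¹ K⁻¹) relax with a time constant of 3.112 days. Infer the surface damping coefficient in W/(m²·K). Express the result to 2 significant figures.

Areal heat capacity C = ρ c_p D = 2054 × 1956 × 1.141 = 4.58×10^6 J/(m²·K).
τ = 3.112 days = 2.69×10^5 s.
λ = C / τ = 4.58×10^6 / 2.69×10^5 = 17.0 W/(m²·K).

17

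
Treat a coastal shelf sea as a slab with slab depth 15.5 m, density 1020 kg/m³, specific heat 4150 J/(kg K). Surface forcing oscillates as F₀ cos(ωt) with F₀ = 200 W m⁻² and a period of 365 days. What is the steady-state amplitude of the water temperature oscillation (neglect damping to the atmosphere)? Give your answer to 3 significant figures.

Areal heat capacity C = ρ c_p D = 1020 × 4150 × 15.5 = 6.56×10^7 J m⁻² K⁻¹.
Angular frequency ω = 2π / T = 2π / 3.15×10^7 s = 1.99×10^-7 s⁻¹.
Cω = 6.56×10^7 × 1.99×10^-7 = 13.1 W/(m²·K).
Amplitude A = F₀ / (Cω) = 200 / 13.1 = 15.3 K.

15.3 K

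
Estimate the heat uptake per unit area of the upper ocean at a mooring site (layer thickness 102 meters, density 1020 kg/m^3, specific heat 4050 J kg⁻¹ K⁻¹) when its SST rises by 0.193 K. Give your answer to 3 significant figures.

Areal heat capacity C = ρ c_p D = 1020 × 4050 × 102 = 4.21×10^8 J/(m²·K).
ΔQ = C ΔT = 4.21×10^8 × 0.193 = 8.13×10^7 J/m².

8.13×10^7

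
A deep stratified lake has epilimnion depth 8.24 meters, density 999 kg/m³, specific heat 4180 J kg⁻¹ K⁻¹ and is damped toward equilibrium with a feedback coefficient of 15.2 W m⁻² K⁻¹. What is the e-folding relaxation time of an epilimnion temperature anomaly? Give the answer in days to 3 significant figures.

26.2 days

Areal heat capacity C = ρ c_p D = 999 × 4180 × 8.24 = 3.44×10^7 J m⁻² K⁻¹.
Relaxation time τ = C / λ = 3.44×10^7 / 15.2 = 2.26×10^6 s.
In days: 2.26×10^6 s / (86400 s/day) = 26.2 days.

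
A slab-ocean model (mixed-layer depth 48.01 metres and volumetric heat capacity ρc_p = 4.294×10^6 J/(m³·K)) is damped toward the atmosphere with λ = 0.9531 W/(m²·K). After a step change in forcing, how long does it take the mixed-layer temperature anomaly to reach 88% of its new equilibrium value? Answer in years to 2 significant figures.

15 years

Areal heat capacity C = ρc_p × D = 4.294×10^6 × 48.01 = 2.06×10^8 J/(m^2 K).
τ = C / λ = 2.06×10^8 / 0.9531 = 2.16×10^8 s.
Fraction reached: 1 − e^(−t/τ) = 0.88 ⇒ t = −τ ln(1 − 0.88) = τ × 2.12.
t = 4.59×10^8 s = 14.5 years.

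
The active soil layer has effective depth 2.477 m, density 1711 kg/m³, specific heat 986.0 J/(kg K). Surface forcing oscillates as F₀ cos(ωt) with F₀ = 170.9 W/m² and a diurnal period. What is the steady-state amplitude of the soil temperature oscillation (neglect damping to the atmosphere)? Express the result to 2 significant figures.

Areal heat capacity C = ρ c_p D = 1711 × 986.0 × 2.477 = 4.18×10^6 J m⁻² K⁻¹.
Angular frequency ω = 2π / T = 2π / 86400 s = 7.27×10^-5 s⁻¹.
Cω = 4.18×10^6 × 7.27×10^-5 = 304 W/(m²·K).
Amplitude A = F₀ / (Cω) = 170.9 / 304 = 0.562 K.

0.56 K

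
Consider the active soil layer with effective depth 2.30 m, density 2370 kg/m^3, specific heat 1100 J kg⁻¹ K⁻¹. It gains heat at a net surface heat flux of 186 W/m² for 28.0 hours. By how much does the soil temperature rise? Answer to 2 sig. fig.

Areal heat capacity C = ρ c_p D = 2370 × 1100 × 2.30 = 6.00×10^6 J/(m^2 K).
Net heat input Q = F Δt = 186 × (28.0 hours × 3600 s/hour) = 1.87×10^7 J/m².
ΔT = Q / C = 1.87×10^7 / 6.00×10^6 = 3.13 K.

3.1 K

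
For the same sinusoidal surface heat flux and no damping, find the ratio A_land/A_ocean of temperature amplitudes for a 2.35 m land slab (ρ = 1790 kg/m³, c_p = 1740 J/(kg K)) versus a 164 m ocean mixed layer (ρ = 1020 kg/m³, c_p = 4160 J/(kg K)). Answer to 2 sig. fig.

C_ocean = 1020 × 4160 × 164 = 6.96×10^8 J/(m²·K).
C_land = 1790 × 1740 × 2.35 = 7.32×10^6 J/(m²·K).
Undamped amplitude ∝ 1/C, so A_land/A_ocean = C_ocean/C_land = 95.1.

95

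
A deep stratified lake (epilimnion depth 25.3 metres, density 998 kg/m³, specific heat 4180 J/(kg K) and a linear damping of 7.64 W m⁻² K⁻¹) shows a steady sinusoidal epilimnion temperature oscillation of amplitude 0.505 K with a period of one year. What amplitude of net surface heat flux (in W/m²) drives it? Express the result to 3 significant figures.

11.3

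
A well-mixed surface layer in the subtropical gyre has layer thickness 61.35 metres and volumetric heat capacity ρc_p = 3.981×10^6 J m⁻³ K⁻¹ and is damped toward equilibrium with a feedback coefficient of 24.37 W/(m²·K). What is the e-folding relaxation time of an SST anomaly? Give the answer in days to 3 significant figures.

116 days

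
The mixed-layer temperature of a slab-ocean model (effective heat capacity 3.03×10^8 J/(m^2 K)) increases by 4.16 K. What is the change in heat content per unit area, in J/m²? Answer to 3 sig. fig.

Areal heat capacity C = 3.03×10^8 J/(m^2 K) (given).
ΔQ = C ΔT = 3.03×10^8 × 4.16 = 1.26×10^9 J/m².

1.26×10^9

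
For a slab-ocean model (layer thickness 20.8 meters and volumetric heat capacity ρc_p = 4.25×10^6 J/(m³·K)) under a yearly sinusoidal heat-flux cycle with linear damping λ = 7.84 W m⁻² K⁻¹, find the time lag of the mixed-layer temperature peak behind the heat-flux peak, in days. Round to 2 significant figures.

Areal heat capacity C = ρc_p × D = 4.25×10^6 × 20.8 = 8.84×10^7 J/(m^2 K).
ω = 2π / 3.15×10^7 s = 1.99×10^-7 s⁻¹.
Phase lag φ = arctan(Cω/λ) = arctan(17.6/7.84) = 1.15 rad.
Time lag = φ / ω = 1.15 / 1.99×10^-7 = 5.78×10^6 s = 66.9 days.

67 days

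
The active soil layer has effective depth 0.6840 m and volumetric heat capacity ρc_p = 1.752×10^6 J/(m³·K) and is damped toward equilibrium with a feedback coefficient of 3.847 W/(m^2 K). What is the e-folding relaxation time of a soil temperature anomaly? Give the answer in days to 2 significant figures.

Areal heat capacity C = ρc_p × D = 1.752×10^6 × 0.6840 = 1.20×10^6 J/(m²·K).
Relaxation time τ = C / λ = 1.20×10^6 / 3.847 = 3.12×10^5 s.
In days: 3.12×10^5 s / (86400 s/day) = 3.61 days.

3.6 days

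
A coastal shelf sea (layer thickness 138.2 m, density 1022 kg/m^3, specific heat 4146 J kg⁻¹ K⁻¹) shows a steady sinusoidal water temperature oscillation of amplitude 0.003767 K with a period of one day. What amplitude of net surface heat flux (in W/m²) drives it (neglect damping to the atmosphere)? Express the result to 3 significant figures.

160

Areal heat capacity C = ρ c_p D = 1022 × 4146 × 138.2 = 5.86×10^8 J/(m^2 K).
ω = 2π / 86400 s = 7.27×10^-5 s⁻¹.
Cω = 5.86×10^8 × 7.27×10^-5 = 42600 W/(m²·K).
F₀ = A × Cω = 0.003767 × 42600 = 160 W/m².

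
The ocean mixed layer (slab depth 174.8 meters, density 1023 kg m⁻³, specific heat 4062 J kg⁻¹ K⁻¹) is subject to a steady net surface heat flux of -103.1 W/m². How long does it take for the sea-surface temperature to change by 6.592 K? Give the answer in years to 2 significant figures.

Areal heat capacity C = ρ c_p D = 1023 × 4062 × 174.8 = 7.26×10^8 J/(m²·K).
Time required: Δt = C ΔT / F = 7.26×10^8 × -6.592 / -103.1 = 4.64×10^7 s.
In years: 4.64×10^7 s / (3.156×10^7 s/year) = 1.47 years.

1.5 years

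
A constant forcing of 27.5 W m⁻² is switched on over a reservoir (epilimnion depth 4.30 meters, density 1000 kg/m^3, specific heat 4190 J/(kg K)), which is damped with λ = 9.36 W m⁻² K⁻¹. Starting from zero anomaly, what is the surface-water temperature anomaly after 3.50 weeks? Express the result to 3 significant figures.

Areal heat capacity C = ρ c_p D = 1000 × 4190 × 4.30 = 1.80×10^7 J/(m^2 K).
τ = C / λ = 1.80×10^7 / 9.36 = 1.92×10^6 s.
Equilibrium anomaly ΔT_eq = F / λ = 27.5 / 9.36 = 2.94 K.
t = 3.50 weeks = 2.12×10^6 s, so t/τ = 1.10.
ΔT(t) = ΔT_eq (1 − e^(−t/τ)) = 2.94 × (1 − e^−1.10) = 1.96 K.

1.96 K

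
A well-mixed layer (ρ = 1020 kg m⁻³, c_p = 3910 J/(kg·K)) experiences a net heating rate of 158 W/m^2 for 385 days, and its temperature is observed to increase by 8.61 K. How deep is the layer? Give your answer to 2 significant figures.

150 m

Heat input Q = F Δt = 158 × 3.33×10^7 s = 5.26×10^9 J/m².
Required areal heat capacity C = Q / ΔT = 6.10×10^8 J/(m²·K).
Depth D = C / (ρ c_p) = 6.10×10^8 / (1020 × 3910) = 153 m.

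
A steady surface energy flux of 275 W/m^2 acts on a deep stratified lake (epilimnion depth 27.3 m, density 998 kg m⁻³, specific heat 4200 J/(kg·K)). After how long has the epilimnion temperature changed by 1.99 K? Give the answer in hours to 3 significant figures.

Areal heat capacity C = ρ c_p D = 998 × 4200 × 27.3 = 1.14×10^8 J/(m^2 K).
Time required: Δt = C ΔT / F = 1.14×10^8 × 1.99 / 275 = 8.28×10^5 s.
In hours: 8.28×10^5 s / (3600 s/hour) = 230 hours.

230 hours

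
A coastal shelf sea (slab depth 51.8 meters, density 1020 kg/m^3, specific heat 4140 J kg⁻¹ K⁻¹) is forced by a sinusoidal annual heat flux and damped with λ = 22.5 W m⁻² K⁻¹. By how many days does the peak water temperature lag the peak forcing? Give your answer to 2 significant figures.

Areal heat capacity C = ρ c_p D = 1020 × 4140 × 51.8 = 2.19×10^8 J/(m^2 K).
ω = 2π / 3.15×10^7 s = 1.99×10^-7 s⁻¹.
Phase lag φ = arctan(Cω/λ) = arctan(43.6/22.5) = 1.09 rad.
Time lag = φ / ω = 1.09 / 1.99×10^-7 = 5.49×10^6 s = 63.6 days.

64 days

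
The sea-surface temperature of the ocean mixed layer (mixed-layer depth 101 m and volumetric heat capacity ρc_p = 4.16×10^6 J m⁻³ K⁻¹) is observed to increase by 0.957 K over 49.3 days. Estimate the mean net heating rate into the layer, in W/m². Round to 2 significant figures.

94

Areal heat capacity C = ρc_p × D = 4.16×10^6 × 101 = 4.20×10^8 J m⁻² K⁻¹.
Required heat per unit area: Q = C ΔT = 4.20×10^8 × 0.957 = 4.02×10^8 J/m².
Flux F = Q / Δt = 4.02×10^8 / 4.26×10^6 s = 94.4 W/m².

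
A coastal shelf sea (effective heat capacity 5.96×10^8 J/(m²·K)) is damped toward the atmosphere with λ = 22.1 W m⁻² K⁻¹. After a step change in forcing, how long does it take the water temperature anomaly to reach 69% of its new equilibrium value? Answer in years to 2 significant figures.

1.0 years

Areal heat capacity C = 5.96×10^8 J/(m²·K) (given).
τ = C / λ = 5.96×10^8 / 22.1 = 2.70×10^7 s.
Fraction reached: 1 − e^(−t/τ) = 0.69 ⇒ t = −τ ln(1 − 0.69) = τ × 1.17.
t = 3.16×10^7 s = 1.00 years.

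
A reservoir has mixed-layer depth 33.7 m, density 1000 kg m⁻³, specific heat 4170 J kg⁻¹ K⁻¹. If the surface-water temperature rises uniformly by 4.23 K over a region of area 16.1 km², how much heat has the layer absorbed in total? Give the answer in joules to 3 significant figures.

9.57×10^15 J

Areal heat capacity C = ρ c_p D = 1000 × 4170 × 33.7 = 1.41×10^8 J/(m^2 K).
Heat per unit area: q = C ΔT = 1.41×10^8 × 4.23 = 5.94×10^8 J/m².
Total heat: Q = q × A = 5.94×10^8 × (16.1 × 10⁶ m²) = 9.57×10^15 J.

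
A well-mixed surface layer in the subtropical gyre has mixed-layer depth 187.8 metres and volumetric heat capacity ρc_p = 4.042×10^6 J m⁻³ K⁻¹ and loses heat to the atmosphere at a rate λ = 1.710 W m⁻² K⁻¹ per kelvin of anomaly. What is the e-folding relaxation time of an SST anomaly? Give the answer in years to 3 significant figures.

14.1 years

Areal heat capacity C = ρc_p × D = 4.042×10^6 × 187.8 = 7.59×10^8 J/(m^2 K).
Relaxation time τ = C / λ = 7.59×10^8 / 1.710 = 4.44×10^8 s.
In years: 4.44×10^8 s / (3.156×10^7 s/year) = 14.1 years.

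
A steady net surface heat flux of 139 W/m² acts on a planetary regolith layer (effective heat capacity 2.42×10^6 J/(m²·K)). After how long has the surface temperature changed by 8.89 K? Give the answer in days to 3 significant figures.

1.79 days

Areal heat capacity C = 2.42×10^6 J/(m²·K) (given).
Time required: Δt = C ΔT / F = 2.42×10^6 × 8.89 / 139 = 1.55×10^5 s.
In days: 1.55×10^5 s / (86400 s/day) = 1.79 days.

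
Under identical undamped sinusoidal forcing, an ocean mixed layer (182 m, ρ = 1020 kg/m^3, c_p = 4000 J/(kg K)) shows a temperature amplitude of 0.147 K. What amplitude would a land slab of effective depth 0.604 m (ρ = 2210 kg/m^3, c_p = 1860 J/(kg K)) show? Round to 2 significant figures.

44 K

C_ocean = 7.43×10^8 J/(m²·K); C_land = 2.48×10^6 J/(m²·K).
A ∝ 1/C ⇒ A_land = A_ocean × C_ocean/C_land = 0.147 × 299 = 44.0 K.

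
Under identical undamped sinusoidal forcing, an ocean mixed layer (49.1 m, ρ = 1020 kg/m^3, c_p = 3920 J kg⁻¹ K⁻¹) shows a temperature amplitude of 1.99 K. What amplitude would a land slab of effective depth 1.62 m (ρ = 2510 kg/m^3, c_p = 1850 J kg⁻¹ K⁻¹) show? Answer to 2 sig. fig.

52 K

C_ocean = 1.96×10^8 J/(m²·K); C_land = 7.52×10^6 J/(m²·K).
A ∝ 1/C ⇒ A_land = A_ocean × C_ocean/C_land = 1.99 × 26.1 = 51.9 K.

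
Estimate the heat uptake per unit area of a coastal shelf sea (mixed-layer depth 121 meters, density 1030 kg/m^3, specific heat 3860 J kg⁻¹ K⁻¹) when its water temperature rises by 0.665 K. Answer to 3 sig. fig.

3.20×10^8

Areal heat capacity C = ρ c_p D = 1030 × 3860 × 121 = 4.81×10^8 J/(m^2 K).
ΔQ = C ΔT = 4.81×10^8 × 0.665 = 3.20×10^8 J/m².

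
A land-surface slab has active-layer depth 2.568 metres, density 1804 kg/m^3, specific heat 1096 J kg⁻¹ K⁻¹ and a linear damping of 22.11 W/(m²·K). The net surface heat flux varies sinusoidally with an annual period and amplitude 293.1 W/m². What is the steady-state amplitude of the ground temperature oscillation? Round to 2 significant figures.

13 K

Areal heat capacity C = ρ c_p D = 1804 × 1096 × 2.568 = 5.08×10^6 J/(m²·K).
Angular frequency ω = 2π / T = 2π / 3.15×10^7 s = 1.99×10^-7 s⁻¹.
√((Cω)² + λ²) = √((1.01)² + 22.11²) = 22.1 W/(m²·K).
Amplitude A = F₀ / √((Cω)²+λ²) = 293.1 / 22.1 = 13.2 K.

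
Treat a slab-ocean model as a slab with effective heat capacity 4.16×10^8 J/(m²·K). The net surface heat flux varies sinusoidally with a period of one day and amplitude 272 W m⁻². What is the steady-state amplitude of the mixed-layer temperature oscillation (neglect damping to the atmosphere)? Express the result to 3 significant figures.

0.00899 K

Areal heat capacity C = 4.16×10^8 J/(m²·K) (given).
Angular frequency ω = 2π / T = 2π / 86400 s = 7.27×10^-5 s⁻¹.
Cω = 4.16×10^8 × 7.27×10^-5 = 30300 W/(m²·K).
Amplitude A = F₀ / (Cω) = 272 / 30300 = 0.00899 K.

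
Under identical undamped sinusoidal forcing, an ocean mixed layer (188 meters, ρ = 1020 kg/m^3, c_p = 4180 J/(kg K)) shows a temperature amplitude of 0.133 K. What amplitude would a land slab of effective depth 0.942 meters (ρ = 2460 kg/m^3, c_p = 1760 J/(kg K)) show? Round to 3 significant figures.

C_ocean = 8.02×10^8 J/(m²·K); C_land = 4.08×10^6 J/(m²·K).
A ∝ 1/C ⇒ A_land = A_ocean × C_ocean/C_land = 0.133 × 197 = 26.1 K.

26.1 K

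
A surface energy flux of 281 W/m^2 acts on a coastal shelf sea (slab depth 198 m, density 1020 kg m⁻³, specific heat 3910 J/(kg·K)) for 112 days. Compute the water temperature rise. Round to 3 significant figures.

Areal heat capacity C = ρ c_p D = 1020 × 3910 × 198 = 7.90×10^8 J m⁻² K⁻¹.
Net heat input Q = F Δt = 281 × (112 days × 86400 s/day) = 2.72×10^9 J/m².
ΔT = Q / C = 2.72×10^9 / 7.90×10^8 = 3.44 K.

3.44 K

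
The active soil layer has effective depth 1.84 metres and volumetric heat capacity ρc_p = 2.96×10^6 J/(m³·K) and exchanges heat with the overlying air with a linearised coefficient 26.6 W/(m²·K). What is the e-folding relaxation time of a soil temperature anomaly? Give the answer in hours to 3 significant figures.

Areal heat capacity C = ρc_p × D = 2.96×10^6 × 1.84 = 5.45×10^6 J/(m²·K).
Relaxation time τ = C / λ = 5.45×10^6 / 26.6 = 2.05×10^5 s.
In hours: 2.05×10^5 s / (3600 s/hour) = 56.9 hours.

56.9 hours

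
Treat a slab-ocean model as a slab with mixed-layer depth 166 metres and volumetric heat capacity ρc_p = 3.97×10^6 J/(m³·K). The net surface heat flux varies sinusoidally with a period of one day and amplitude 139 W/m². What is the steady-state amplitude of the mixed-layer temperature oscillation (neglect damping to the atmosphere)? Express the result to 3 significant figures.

0.00290 K

Areal heat capacity C = ρc_p × D = 3.97×10^6 × 166 = 6.59×10^8 J/(m^2 K).
Angular frequency ω = 2π / T = 2π / 86400 s = 7.27×10^-5 s⁻¹.
Cω = 6.59×10^8 × 7.27×10^-5 = 47900 W/(m²·K).
Amplitude A = F₀ / (Cω) = 139 / 47900 = 0.00290 K.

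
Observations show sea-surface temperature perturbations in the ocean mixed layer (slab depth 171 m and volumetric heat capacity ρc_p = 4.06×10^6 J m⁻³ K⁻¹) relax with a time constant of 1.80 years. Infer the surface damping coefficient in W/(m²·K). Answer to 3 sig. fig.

12.2

Areal heat capacity C = ρc_p × D = 4.06×10^6 × 171 = 6.94×10^8 J/(m^2 K).
τ = 1.80 years = 5.68×10^7 s.
λ = C / τ = 6.94×10^8 / 5.68×10^7 = 12.2 W/(m²·K).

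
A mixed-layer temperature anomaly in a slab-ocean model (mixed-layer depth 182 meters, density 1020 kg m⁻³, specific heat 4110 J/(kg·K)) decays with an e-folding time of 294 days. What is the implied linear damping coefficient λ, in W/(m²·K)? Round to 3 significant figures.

30.0

Areal heat capacity C = ρ c_p D = 1020 × 4110 × 182 = 7.63×10^8 J/(m²·K).
τ = 294 days = 2.54×10^7 s.
λ = C / τ = 7.63×10^8 / 2.54×10^7 = 30.0 W/(m²·K).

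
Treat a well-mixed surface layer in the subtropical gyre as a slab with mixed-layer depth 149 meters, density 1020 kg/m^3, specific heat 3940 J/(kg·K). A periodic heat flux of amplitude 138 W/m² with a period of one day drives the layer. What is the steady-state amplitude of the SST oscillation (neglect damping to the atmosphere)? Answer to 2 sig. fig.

Areal heat capacity C = ρ c_p D = 1020 × 3940 × 149 = 5.99×10^8 J/(m^2 K).
Angular frequency ω = 2π / T = 2π / 86400 s = 7.27×10^-5 s⁻¹.
Cω = 5.99×10^8 × 7.27×10^-5 = 43500 W/(m²·K).
Amplitude A = F₀ / (Cω) = 138 / 43500 = 0.00317 K.

0.0032 K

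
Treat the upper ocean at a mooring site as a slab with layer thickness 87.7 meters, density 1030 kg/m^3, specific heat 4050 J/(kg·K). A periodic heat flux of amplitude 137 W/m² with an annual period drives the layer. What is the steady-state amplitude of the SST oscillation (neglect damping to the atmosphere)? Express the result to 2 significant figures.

Areal heat capacity C = ρ c_p D = 1030 × 4050 × 87.7 = 3.66×10^8 J m⁻² K⁻¹.
Angular frequency ω = 2π / T = 2π / 3.15×10^7 s = 1.99×10^-7 s⁻¹.
Cω = 3.66×10^8 × 1.99×10^-7 = 72.9 W/(m²·K).
Amplitude A = F₀ / (Cω) = 137 / 72.9 = 1.88 K.

1.9 K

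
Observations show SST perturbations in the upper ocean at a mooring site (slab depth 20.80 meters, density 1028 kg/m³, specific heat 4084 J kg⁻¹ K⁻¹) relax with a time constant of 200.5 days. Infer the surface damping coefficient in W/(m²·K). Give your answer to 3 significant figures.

5.04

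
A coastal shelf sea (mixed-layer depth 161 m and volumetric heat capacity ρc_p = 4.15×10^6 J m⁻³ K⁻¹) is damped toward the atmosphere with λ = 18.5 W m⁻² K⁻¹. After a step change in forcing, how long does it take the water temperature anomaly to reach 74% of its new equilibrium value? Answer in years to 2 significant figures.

1.5 years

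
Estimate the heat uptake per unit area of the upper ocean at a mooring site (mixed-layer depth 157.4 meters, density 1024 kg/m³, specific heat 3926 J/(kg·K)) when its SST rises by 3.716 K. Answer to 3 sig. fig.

2.35×10^9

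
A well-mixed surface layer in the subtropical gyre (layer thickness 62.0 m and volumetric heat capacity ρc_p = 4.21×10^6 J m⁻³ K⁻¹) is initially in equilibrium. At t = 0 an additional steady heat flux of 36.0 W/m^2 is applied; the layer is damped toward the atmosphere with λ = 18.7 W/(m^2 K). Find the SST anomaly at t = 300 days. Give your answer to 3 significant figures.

1.62 K

Areal heat capacity C = ρc_p × D = 4.21×10^6 × 62.0 = 2.61×10^8 J/(m²·K).
τ = C / λ = 2.61×10^8 / 18.7 = 1.40×10^7 s.
Equilibrium anomaly ΔT_eq = F / λ = 36.0 / 18.7 = 1.93 K.
t = 300 days = 2.59×10^7 s, so t/τ = 1.86.
ΔT(t) = ΔT_eq (1 − e^(−t/τ)) = 1.93 × (1 − e^−1.86) = 1.62 K.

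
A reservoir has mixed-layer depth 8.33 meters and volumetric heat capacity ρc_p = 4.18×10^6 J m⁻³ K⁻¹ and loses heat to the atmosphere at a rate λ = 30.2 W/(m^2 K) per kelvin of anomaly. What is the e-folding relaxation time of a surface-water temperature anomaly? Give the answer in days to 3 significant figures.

13.3 days

Areal heat capacity C = ρc_p × D = 4.18×10^6 × 8.33 = 3.48×10^7 J/(m^2 K).
Relaxation time τ = C / λ = 3.48×10^7 / 30.2 = 1.15×10^6 s.
In days: 1.15×10^6 s / (86400 s/day) = 13.3 days.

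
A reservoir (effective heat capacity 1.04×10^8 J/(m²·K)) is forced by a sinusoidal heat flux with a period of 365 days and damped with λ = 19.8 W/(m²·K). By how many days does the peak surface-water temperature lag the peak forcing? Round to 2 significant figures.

47 days

Areal heat capacity C = 1.04×10^8 J/(m²·K) (given).
ω = 2π / 3.15×10^7 s = 1.99×10^-7 s⁻¹.
Phase lag φ = arctan(Cω/λ) = arctan(20.7/19.8) = 0.808 rad.
Time lag = φ / ω = 0.808 / 1.99×10^-7 = 4.06×10^6 s = 46.9 days.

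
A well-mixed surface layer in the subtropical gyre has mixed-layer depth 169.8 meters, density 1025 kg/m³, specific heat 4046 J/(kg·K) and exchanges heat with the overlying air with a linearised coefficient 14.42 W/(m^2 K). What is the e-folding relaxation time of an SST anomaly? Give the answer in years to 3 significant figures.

1.55 years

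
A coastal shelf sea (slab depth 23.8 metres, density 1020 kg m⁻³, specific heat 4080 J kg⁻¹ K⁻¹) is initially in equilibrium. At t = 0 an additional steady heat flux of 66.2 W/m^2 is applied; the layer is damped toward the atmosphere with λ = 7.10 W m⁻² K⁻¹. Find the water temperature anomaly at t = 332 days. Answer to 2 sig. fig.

Areal heat capacity C = ρ c_p D = 1020 × 4080 × 23.8 = 9.90×10^7 J/(m²·K).
τ = C / λ = 9.90×10^7 / 7.10 = 1.40×10^7 s.
Equilibrium anomaly ΔT_eq = F / λ = 66.2 / 7.10 = 9.32 K.
t = 332 days = 2.87×10^7 s, so t/τ = 2.06.
ΔT(t) = ΔT_eq (1 − e^(−t/τ)) = 9.32 × (1 − e^−2.06) = 8.13 K.

8.1 K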